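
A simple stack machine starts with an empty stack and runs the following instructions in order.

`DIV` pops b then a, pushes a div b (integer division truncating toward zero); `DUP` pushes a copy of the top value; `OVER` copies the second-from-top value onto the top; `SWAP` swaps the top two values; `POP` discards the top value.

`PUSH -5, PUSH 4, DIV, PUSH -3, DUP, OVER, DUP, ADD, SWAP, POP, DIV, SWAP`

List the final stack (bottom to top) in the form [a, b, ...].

[0, -1]

PUSH -5  [-5]
PUSH 4   [-5, 4]
DIV      [-1]
PUSH -3  [-1, -3]
DUP      [-1, -3, -3]
OVER     [-1, -3, -3, -3]
DUP      [-1, -3, -3, -3, -3]
ADD      [-1, -3, -3, -6]
SWAP     [-1, -3, -6, -3]
POP      [-1, -3, -6]
DIV      [-1, 0]
SWAP     [0, -1]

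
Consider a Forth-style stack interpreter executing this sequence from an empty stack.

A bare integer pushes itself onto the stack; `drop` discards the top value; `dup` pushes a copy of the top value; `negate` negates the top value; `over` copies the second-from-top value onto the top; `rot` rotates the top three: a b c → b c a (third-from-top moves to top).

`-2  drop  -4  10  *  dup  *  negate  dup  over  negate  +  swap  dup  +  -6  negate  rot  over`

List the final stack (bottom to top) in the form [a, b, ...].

[-3200, 6, 0, 6]

-2     -> [-2]
drop   -> []
-4     -> [-4]
10     -> [-4, 10]
*      -> [-40]
dup    -> [-40, -40]
*      -> [1600]
negate -> [-1600]
dup    -> [-1600, -1600]
over   -> [-1600, -1600, -1600]
negate -> [-1600, -1600, 1600]
+      -> [-1600, 0]
swap   -> [0, -1600]
dup    -> [0, -1600, -1600]
+      -> [0, -3200]
-6     -> [0, -3200, -6]
negate -> [0, -3200, 6]
rot    -> [-3200, 6, 0]
over   -> [-3200, 6, 0, 6]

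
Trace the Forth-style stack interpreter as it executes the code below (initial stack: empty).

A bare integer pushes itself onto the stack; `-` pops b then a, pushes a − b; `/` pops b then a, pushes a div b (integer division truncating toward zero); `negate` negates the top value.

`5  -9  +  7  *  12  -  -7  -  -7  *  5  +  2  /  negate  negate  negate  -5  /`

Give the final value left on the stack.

5      → 5
-9     → 5 -9
+      → -4
7      → -4 7
*      → -28
12     → -28 12
-      → -40
-7     → -40 -7
-      → -33
-7     → -33 -7
*      → 231
5      → 231 5
+      → 236
2      → 236 2
/      → 118
negate → -118
negate → 118
negate → -118
-5     → -118 -5
/      → 23

23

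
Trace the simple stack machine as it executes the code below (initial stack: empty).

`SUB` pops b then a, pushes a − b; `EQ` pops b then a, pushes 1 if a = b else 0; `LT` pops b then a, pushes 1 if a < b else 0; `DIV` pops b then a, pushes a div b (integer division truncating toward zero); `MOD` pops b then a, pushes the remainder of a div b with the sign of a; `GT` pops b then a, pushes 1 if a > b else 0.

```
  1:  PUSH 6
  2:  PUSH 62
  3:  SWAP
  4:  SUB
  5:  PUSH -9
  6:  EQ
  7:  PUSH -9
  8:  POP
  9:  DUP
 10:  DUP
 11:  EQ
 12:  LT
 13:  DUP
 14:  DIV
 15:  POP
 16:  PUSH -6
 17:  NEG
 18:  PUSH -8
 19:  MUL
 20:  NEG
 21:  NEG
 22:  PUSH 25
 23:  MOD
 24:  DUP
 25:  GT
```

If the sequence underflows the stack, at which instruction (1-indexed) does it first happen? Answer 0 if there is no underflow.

0

PUSH 6  : 6
PUSH 62 : 6 62
SWAP    : 62 6
SUB     : 56
PUSH -9 : 56 -9
EQ      : 0
PUSH -9 : 0 -9
POP     : 0
DUP     : 0 0
DUP     : 0 0 0
EQ      : 0 1
LT      : 1
DUP     : 1 1
DIV     : 1
POP     : (empty)
PUSH -6 : -6
NEG     : 6
PUSH -8 : 6 -8
MUL     : -48
NEG     : 48
NEG     : -48
PUSH 25 : -48 25
MOD     : -23
DUP     : -23 -23
GT      : 0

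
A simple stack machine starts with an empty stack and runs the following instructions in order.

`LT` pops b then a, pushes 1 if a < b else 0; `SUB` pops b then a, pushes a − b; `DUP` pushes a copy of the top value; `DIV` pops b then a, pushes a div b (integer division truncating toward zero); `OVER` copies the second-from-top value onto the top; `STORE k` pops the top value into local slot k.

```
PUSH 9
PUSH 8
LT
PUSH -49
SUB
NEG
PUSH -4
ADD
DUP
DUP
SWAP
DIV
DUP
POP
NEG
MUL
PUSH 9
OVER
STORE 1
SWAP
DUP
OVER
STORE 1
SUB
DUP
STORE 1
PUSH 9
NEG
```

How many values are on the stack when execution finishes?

3

PUSH 9   -> [9]
PUSH 8   -> [9, 8]
LT       -> [0]
PUSH -49 -> [0, -49]
SUB      -> [49]
NEG      -> [-49]
PUSH -4  -> [-49, -4]
ADD      -> [-53]
DUP      -> [-53, -53]
DUP      -> [-53, -53, -53]
SWAP     -> [-53, -53, -53]
DIV      -> [-53, 1]
DUP      -> [-53, 1, 1]
POP      -> [-53, 1]
NEG      -> [-53, -1]
MUL      -> [53]
PUSH 9   -> [53, 9]
OVER     -> [53, 9, 53]
STORE 1  -> [53, 9]
SWAP     -> [9, 53]
DUP      -> [9, 53, 53]
OVER     -> [9, 53, 53, 53]
STORE 1  -> [9, 53, 53]
SUB      -> [9, 0]
DUP      -> [9, 0, 0]
STORE 1  -> [9, 0]
PUSH 9   -> [9, 0, 9]
NEG      -> [9, 0, -9]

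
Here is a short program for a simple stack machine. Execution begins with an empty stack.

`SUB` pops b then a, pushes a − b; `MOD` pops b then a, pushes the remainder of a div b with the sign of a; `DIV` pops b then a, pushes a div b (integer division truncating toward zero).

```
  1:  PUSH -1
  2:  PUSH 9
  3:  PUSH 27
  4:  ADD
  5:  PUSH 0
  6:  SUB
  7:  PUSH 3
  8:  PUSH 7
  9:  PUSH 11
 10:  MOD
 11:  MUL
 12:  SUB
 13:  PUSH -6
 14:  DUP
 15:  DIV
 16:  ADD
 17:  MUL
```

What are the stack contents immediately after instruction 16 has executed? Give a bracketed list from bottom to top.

PUSH -1  -1
PUSH 9   -1 9
PUSH 27  -1 9 27
ADD      -1 36
PUSH 0   -1 36 0
SUB      -1 36
PUSH 3   -1 36 3
PUSH 7   -1 36 3 7
PUSH 11  -1 36 3 7 11
MOD      -1 36 3 7
MUL      -1 36 21
SUB      -1 15
PUSH -6  -1 15 -6
DUP      -1 15 -6 -6
DIV      -1 15 1
ADD      -1 16

[-1, 16]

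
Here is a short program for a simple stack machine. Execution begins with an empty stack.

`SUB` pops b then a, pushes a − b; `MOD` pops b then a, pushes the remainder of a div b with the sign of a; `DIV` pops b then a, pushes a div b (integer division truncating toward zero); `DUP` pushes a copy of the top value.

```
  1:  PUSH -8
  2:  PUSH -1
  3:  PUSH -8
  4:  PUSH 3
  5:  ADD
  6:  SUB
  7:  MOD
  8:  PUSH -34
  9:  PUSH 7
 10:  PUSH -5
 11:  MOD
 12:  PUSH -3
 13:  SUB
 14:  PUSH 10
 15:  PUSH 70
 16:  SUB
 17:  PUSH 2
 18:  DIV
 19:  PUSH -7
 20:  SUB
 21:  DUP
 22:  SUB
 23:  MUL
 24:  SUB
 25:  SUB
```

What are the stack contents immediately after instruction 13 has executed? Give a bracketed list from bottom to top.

PUSH -8  -> [-8]
PUSH -1  -> [-8, -1]
PUSH -8  -> [-8, -1, -8]
PUSH 3   -> [-8, -1, -8, 3]
ADD      -> [-8, -1, -5]
SUB      -> [-8, 4]
MOD      -> [0]
PUSH -34 -> [0, -34]
PUSH 7   -> [0, -34, 7]
PUSH -5  -> [0, -34, 7, -5]
MOD      -> [0, -34, 2]
PUSH -3  -> [0, -34, 2, -3]
SUB      -> [0, -34, 5]

[0, -34, 5]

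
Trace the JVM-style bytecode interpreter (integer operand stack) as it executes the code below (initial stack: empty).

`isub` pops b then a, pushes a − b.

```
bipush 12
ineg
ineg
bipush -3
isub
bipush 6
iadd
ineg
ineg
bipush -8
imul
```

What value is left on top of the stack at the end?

-168

bipush 12 -> 12
ineg      -> -12
ineg      -> 12
bipush -3 -> 12 -3
isub      -> 15
bipush 6  -> 15 6
iadd      -> 21
ineg      -> -21
ineg      -> 21
bipush -8 -> 21 -8
imul      -> -168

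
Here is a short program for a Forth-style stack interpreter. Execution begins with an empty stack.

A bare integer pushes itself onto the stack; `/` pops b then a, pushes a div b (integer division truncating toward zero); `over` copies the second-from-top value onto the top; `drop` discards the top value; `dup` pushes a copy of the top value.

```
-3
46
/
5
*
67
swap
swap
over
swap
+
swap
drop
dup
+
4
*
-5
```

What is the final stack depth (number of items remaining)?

-3    [-3]
46    [-3, 46]
/     [0]
5     [0, 5]
*     [0]
67    [0, 67]
swap  [67, 0]
swap  [0, 67]
over  [0, 67, 0]
swap  [0, 0, 67]
+     [0, 67]
swap  [67, 0]
drop  [67]
dup   [67, 67]
+     [134]
4     [134, 4]
*     [536]
-5    [536, -5]

2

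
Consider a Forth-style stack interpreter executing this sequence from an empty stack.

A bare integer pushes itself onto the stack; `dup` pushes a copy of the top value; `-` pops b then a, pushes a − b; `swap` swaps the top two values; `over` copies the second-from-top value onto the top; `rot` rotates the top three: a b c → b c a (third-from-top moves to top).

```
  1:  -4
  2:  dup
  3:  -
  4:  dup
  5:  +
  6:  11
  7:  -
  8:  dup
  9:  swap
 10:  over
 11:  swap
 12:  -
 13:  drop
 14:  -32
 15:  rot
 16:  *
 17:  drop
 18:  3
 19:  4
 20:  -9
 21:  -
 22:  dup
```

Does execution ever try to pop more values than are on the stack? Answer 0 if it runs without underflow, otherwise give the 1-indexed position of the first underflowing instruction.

15

-4   : [-4]
dup  : [-4, -4]
-    : [0]
dup  : [0, 0]
+    : [0]
11   : [0, 11]
-    : [-11]
dup  : [-11, -11]
swap : [-11, -11]
over : [-11, -11, -11]
swap : [-11, -11, -11]
-    : [-11, 0]
drop : [-11]
-32  : [-11, -32]
rot  — needs 3 operands, stack has 2 → underflow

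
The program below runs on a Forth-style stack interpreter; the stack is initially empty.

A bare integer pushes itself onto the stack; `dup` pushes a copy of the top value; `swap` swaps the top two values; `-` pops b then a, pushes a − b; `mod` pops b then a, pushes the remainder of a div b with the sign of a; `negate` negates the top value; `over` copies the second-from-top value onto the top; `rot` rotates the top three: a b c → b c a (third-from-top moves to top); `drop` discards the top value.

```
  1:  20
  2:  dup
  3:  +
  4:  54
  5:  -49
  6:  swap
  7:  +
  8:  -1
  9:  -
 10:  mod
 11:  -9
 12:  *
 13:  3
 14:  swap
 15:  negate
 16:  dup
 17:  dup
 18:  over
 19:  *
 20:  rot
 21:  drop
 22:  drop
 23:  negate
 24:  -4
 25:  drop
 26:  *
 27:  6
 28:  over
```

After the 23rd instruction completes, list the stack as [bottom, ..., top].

20     -> 20
dup    -> 20 20
+      -> 40
54     -> 40 54
-49    -> 40 54 -49
swap   -> 40 -49 54
+      -> 40 5
-1     -> 40 5 -1
-      -> 40 6
mod    -> 4
-9     -> 4 -9
*      -> -36
3      -> -36 3
swap   -> 3 -36
negate -> 3 36
dup    -> 3 36 36
dup    -> 3 36 36 36
over   -> 3 36 36 36 36
*      -> 3 36 36 1296
rot    -> 3 36 1296 36
drop   -> 3 36 1296
drop   -> 3 36
negate -> 3 -36

[3, -36]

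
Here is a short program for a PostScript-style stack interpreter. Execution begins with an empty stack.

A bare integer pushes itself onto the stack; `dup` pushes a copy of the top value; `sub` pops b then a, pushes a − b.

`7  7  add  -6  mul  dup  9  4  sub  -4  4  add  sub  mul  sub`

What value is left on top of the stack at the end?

7    [7]
7    [7, 7]
add  [14]
-6   [14, -6]
mul  [-84]
dup  [-84, -84]
9    [-84, -84, 9]
4    [-84, -84, 9, 4]
sub  [-84, -84, 5]
-4   [-84, -84, 5, -4]
4    [-84, -84, 5, -4, 4]
add  [-84, -84, 5, 0]
sub  [-84, -84, 5]
mul  [-84, -420]
sub  [336]

336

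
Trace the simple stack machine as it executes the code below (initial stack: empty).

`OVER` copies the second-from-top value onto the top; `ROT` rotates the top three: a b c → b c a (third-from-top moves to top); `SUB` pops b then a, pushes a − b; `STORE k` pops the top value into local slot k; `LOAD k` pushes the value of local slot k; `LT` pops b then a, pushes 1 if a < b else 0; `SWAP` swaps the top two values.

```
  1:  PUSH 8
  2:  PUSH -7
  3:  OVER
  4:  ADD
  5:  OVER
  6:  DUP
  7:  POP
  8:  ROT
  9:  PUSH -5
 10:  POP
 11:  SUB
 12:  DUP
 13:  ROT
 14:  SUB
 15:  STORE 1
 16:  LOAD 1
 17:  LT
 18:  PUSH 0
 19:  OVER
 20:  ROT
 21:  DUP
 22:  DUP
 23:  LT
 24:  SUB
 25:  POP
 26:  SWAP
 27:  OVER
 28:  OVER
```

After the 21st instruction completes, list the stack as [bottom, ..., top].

PUSH 8  -> 8
PUSH -7 -> 8 -7
OVER    -> 8 -7 8
ADD     -> 8 1
OVER    -> 8 1 8
DUP     -> 8 1 8 8
POP     -> 8 1 8
ROT     -> 1 8 8
PUSH -5 -> 1 8 8 -5
POP     -> 1 8 8
SUB     -> 1 0
DUP     -> 1 0 0
ROT     -> 0 0 1
SUB     -> 0 -1
STORE 1 -> 0
LOAD 1  -> 0 -1
LT      -> 0
PUSH 0  -> 0 0
OVER    -> 0 0 0
ROT     -> 0 0 0
DUP     -> 0 0 0 0

[0, 0, 0, 0]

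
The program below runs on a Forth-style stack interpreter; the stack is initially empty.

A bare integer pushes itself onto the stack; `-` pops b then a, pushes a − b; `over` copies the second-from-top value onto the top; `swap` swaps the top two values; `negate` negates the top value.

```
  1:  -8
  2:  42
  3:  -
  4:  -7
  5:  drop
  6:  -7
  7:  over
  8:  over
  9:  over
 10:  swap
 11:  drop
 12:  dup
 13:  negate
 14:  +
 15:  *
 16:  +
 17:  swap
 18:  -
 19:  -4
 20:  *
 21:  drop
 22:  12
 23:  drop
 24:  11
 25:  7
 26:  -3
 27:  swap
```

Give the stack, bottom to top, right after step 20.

-8     : -8
42     : -8 42
-      : -50
-7     : -50 -7
drop   : -50
-7     : -50 -7
over   : -50 -7 -50
over   : -50 -7 -50 -7
over   : -50 -7 -50 -7 -50
swap   : -50 -7 -50 -50 -7
drop   : -50 -7 -50 -50
dup    : -50 -7 -50 -50 -50
negate : -50 -7 -50 -50 50
+      : -50 -7 -50 0
*      : -50 -7 0
+      : -50 -7
swap   : -7 -50
-      : 43
-4     : 43 -4
*      : -172

[-172]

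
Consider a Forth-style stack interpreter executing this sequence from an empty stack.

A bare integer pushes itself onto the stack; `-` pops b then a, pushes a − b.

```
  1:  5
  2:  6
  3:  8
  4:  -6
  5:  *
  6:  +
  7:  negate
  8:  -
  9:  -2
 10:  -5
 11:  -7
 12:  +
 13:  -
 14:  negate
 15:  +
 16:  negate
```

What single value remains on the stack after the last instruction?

5      → 5
6      → 5 6
8      → 5 6 8
-6     → 5 6 8 -6
*      → 5 6 -48
+      → 5 -42
negate → 5 42
-      → -37
-2     → -37 -2
-5     → -37 -2 -5
-7     → -37 -2 -5 -7
+      → -37 -2 -12
-      → -37 10
negate → -37 -10
+      → -47
negate → 47

47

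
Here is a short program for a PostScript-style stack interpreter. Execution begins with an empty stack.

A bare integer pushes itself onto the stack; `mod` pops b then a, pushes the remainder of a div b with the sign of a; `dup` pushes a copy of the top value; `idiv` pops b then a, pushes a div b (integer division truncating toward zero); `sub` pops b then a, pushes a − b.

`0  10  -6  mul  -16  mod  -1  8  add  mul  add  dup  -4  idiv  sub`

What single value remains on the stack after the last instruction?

-105

0    → [0]
10   → [0, 10]
-6   → [0, 10, -6]
mul  → [0, -60]
-16  → [0, -60, -16]
mod  → [0, -12]
-1   → [0, -12, -1]
8    → [0, -12, -1, 8]
add  → [0, -12, 7]
mul  → [0, -84]
add  → [-84]
dup  → [-84, -84]
-4   → [-84, -84, -4]
idiv → [-84, 21]
sub  → [-105]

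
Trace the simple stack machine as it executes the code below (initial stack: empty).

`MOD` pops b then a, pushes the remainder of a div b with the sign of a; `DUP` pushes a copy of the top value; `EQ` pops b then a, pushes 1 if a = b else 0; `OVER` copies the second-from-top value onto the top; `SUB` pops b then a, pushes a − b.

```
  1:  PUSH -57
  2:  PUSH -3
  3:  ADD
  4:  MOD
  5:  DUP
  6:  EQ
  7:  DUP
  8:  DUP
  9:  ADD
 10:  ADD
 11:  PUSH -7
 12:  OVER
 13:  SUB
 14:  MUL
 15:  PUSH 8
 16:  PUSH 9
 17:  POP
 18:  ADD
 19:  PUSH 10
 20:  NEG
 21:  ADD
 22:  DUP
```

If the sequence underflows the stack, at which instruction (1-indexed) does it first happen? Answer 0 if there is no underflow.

PUSH -57 : -57
PUSH -3  : -57 -3
ADD      : -60
MOD  — needs 2 operands, stack has 1 → underflow

4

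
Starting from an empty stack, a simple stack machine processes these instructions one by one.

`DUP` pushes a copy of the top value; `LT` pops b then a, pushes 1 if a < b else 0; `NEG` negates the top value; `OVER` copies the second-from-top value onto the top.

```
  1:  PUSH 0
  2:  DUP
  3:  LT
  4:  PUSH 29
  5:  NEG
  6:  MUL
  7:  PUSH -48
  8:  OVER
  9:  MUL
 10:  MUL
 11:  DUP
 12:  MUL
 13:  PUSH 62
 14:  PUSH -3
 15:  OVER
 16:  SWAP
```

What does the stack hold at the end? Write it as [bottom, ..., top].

[0, 62, 62, -3]

PUSH 0   -> [0]
DUP      -> [0, 0]
LT       -> [0]
PUSH 29  -> [0, 29]
NEG      -> [0, -29]
MUL      -> [0]
PUSH -48 -> [0, -48]
OVER     -> [0, -48, 0]
MUL      -> [0, 0]
MUL      -> [0]
DUP      -> [0, 0]
MUL      -> [0]
PUSH 62  -> [0, 62]
PUSH -3  -> [0, 62, -3]
OVER     -> [0, 62, -3, 62]
SWAP     -> [0, 62, 62, -3]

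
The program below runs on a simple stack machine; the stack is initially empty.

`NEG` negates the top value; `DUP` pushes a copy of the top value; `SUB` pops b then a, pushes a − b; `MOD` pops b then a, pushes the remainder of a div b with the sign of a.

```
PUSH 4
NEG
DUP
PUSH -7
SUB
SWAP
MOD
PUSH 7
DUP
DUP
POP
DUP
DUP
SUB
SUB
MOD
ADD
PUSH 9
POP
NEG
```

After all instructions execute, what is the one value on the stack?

-3

PUSH 4  → [4]
NEG     → [-4]
DUP     → [-4, -4]
PUSH -7 → [-4, -4, -7]
SUB     → [-4, 3]
SWAP    → [3, -4]
MOD     → [3]
PUSH 7  → [3, 7]
DUP     → [3, 7, 7]
DUP     → [3, 7, 7, 7]
POP     → [3, 7, 7]
DUP     → [3, 7, 7, 7]
DUP     → [3, 7, 7, 7, 7]
SUB     → [3, 7, 7, 0]
SUB     → [3, 7, 7]
MOD     → [3, 0]
ADD     → [3]
PUSH 9  → [3, 9]
POP     → [3]
NEG     → [-3]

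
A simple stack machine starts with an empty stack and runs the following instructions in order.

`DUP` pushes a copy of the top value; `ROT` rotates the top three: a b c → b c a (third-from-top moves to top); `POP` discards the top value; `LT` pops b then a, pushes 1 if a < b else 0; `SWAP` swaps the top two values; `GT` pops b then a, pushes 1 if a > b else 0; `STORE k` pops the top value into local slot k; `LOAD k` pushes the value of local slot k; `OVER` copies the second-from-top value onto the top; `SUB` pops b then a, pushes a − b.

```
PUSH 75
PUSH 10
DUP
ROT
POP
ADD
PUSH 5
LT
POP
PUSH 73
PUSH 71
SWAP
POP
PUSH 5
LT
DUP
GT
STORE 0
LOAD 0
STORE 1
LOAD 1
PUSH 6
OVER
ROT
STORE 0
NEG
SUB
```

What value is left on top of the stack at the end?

6

PUSH 75 : 75
PUSH 10 : 75 10
DUP     : 75 10 10
ROT     : 10 10 75
POP     : 10 10
ADD     : 20
PUSH 5  : 20 5
LT      : 0
POP     : (empty)
PUSH 73 : 73
PUSH 71 : 73 71
SWAP    : 71 73
POP     : 71
PUSH 5  : 71 5
LT      : 0
DUP     : 0 0
GT      : 0
STORE 0 : (empty)
LOAD 0  : 0
STORE 1 : (empty)
LOAD 1  : 0
PUSH 6  : 0 6
OVER    : 0 6 0
ROT     : 6 0 0
STORE 0 : 6 0
NEG     : 6 0
SUB     : 6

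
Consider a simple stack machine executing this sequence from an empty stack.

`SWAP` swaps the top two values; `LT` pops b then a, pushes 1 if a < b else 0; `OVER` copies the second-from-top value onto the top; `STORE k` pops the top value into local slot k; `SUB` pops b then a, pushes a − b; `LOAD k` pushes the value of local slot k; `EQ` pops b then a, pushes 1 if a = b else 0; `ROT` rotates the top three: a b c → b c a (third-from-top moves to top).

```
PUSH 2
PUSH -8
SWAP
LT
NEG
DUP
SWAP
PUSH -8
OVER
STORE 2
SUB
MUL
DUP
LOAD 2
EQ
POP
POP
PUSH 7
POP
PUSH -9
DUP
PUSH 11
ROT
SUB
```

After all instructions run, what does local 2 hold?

-1

PUSH 2  → 2
PUSH -8 → 2 -8
SWAP    → -8 2
LT      → 1
NEG     → -1
DUP     → -1 -1
SWAP    → -1 -1
PUSH -8 → -1 -1 -8
OVER    → -1 -1 -8 -1
STORE 2 → -1 -1 -8
SUB     → -1 7
MUL     → -7
DUP     → -7 -7
LOAD 2  → -7 -7 -1
EQ      → -7 0
POP     → -7
POP     → (empty)
PUSH 7  → 7
POP     → (empty)
PUSH -9 → -9
DUP     → -9 -9
PUSH 11 → -9 -9 11
ROT     → -9 11 -9
SUB     → -9 20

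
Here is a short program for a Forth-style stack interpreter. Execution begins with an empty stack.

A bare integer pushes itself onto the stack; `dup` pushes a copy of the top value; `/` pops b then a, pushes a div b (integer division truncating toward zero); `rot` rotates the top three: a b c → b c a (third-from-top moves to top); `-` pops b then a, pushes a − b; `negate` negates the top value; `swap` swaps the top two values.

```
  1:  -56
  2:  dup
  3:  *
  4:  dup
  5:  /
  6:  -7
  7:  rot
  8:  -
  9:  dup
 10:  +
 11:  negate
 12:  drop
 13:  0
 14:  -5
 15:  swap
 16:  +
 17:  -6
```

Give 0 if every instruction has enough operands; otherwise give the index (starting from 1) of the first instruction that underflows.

-56  [-56]
dup  [-56, -56]
*    [3136]
dup  [3136, 3136]
/    [1]
-7   [1, -7]
rot  — needs 3 operands, stack has 2 → underflow

7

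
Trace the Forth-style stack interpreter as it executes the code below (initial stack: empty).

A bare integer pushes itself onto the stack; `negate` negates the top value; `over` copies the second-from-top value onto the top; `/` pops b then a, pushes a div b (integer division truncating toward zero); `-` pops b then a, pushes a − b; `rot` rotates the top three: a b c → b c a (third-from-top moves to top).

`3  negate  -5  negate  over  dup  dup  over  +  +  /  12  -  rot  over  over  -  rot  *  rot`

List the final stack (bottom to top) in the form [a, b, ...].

[-3, 108, 5]

3      -> 3
negate -> -3
-5     -> -3 -5
negate -> -3 5
over   -> -3 5 -3
dup    -> -3 5 -3 -3
dup    -> -3 5 -3 -3 -3
over   -> -3 5 -3 -3 -3 -3
+      -> -3 5 -3 -3 -6
+      -> -3 5 -3 -9
/      -> -3 5 0
12     -> -3 5 0 12
-      -> -3 5 -12
rot    -> 5 -12 -3
over   -> 5 -12 -3 -12
over   -> 5 -12 -3 -12 -3
-      -> 5 -12 -3 -9
rot    -> 5 -3 -9 -12
*      -> 5 -3 108
rot    -> -3 108 5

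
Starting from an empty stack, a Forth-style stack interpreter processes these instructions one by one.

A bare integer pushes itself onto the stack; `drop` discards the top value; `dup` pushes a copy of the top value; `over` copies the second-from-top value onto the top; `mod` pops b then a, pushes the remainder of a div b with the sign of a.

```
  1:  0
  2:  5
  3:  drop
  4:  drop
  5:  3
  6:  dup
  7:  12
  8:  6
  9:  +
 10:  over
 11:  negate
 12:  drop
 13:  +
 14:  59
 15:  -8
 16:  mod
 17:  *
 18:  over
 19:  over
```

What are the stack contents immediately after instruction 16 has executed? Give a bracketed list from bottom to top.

0      : 0
5      : 0 5
drop   : 0
drop   : (empty)
3      : 3
dup    : 3 3
12     : 3 3 12
6      : 3 3 12 6
+      : 3 3 18
over   : 3 3 18 3
negate : 3 3 18 -3
drop   : 3 3 18
+      : 3 21
59     : 3 21 59
-8     : 3 21 59 -8
mod    : 3 21 3

[3, 21, 3]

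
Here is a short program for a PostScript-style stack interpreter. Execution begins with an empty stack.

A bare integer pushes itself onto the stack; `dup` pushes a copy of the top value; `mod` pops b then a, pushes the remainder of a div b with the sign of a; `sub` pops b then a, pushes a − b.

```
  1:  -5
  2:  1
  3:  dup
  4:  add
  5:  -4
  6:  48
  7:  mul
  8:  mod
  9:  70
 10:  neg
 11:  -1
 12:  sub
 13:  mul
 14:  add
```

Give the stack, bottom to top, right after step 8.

[-5, 2]

-5  : -5
1   : -5 1
dup : -5 1 1
add : -5 2
-4  : -5 2 -4
48  : -5 2 -4 48
mul : -5 2 -192
mod : -5 2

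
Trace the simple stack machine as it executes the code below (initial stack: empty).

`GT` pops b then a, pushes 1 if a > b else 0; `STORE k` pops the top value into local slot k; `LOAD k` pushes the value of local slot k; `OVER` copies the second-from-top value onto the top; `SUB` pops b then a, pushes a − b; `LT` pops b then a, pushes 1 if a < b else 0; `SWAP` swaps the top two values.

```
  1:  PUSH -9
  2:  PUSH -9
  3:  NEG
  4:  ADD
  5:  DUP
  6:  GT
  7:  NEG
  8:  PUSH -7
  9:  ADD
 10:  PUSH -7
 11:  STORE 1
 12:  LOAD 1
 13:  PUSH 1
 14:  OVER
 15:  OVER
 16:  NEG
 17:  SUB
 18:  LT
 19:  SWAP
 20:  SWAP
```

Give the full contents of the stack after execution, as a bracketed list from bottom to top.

[-7, -7, 0]

PUSH -9 -> [-9]
PUSH -9 -> [-9, -9]
NEG     -> [-9, 9]
ADD     -> [0]
DUP     -> [0, 0]
GT      -> [0]
NEG     -> [0]
PUSH -7 -> [0, -7]
ADD     -> [-7]
PUSH -7 -> [-7, -7]
STORE 1 -> [-7]
LOAD 1  -> [-7, -7]
PUSH 1  -> [-7, -7, 1]
OVER    -> [-7, -7, 1, -7]
OVER    -> [-7, -7, 1, -7, 1]
NEG     -> [-7, -7, 1, -7, -1]
SUB     -> [-7, -7, 1, -6]
LT      -> [-7, -7, 0]
SWAP    -> [-7, 0, -7]
SWAP    -> [-7, -7, 0]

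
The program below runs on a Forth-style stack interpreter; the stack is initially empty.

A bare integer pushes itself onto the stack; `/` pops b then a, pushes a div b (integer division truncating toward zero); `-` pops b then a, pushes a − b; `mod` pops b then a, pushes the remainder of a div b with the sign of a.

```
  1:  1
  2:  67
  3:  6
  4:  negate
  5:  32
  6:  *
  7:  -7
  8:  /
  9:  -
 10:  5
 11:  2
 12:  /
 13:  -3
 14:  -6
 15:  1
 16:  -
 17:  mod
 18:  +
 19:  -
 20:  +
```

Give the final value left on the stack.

1      : 1
67     : 1 67
6      : 1 67 6
negate : 1 67 -6
32     : 1 67 -6 32
*      : 1 67 -192
-7     : 1 67 -192 -7
/      : 1 67 27
-      : 1 40
5      : 1 40 5
2      : 1 40 5 2
/      : 1 40 2
-3     : 1 40 2 -3
-6     : 1 40 2 -3 -6
1      : 1 40 2 -3 -6 1
-      : 1 40 2 -3 -7
mod    : 1 40 2 -3
+      : 1 40 -1
-      : 1 41
+      : 42

42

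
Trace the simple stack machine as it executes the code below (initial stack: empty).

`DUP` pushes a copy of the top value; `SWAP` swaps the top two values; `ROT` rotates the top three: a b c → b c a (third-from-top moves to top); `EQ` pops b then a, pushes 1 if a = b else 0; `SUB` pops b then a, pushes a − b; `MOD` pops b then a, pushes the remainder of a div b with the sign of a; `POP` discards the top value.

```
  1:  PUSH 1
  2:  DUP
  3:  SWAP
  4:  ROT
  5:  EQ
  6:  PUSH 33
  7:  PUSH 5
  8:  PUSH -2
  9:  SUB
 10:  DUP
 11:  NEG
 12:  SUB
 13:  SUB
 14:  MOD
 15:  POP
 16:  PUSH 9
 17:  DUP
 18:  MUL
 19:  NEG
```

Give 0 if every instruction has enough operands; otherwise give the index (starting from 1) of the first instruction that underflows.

4

PUSH 1  1
DUP     1 1
SWAP    1 1
ROT  — needs 3 operands, stack has 2 → underflow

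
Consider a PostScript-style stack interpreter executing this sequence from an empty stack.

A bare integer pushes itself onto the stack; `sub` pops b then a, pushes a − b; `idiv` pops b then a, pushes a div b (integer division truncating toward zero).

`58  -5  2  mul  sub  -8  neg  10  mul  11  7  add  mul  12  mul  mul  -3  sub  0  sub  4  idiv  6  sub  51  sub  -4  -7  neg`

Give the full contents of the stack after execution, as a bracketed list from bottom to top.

[293703, -4, 7]

58   -> [58]
-5   -> [58, -5]
2    -> [58, -5, 2]
mul  -> [58, -10]
sub  -> [68]
-8   -> [68, -8]
neg  -> [68, 8]
10   -> [68, 8, 10]
mul  -> [68, 80]
11   -> [68, 80, 11]
7    -> [68, 80, 11, 7]
add  -> [68, 80, 18]
mul  -> [68, 1440]
12   -> [68, 1440, 12]
mul  -> [68, 17280]
mul  -> [1175040]
-3   -> [1175040, -3]
sub  -> [1175043]
0    -> [1175043, 0]
sub  -> [1175043]
4    -> [1175043, 4]
idiv -> [293760]
6    -> [293760, 6]
sub  -> [293754]
51   -> [293754, 51]
sub  -> [293703]
-4   -> [293703, -4]
-7   -> [293703, -4, -7]
neg  -> [293703, -4, 7]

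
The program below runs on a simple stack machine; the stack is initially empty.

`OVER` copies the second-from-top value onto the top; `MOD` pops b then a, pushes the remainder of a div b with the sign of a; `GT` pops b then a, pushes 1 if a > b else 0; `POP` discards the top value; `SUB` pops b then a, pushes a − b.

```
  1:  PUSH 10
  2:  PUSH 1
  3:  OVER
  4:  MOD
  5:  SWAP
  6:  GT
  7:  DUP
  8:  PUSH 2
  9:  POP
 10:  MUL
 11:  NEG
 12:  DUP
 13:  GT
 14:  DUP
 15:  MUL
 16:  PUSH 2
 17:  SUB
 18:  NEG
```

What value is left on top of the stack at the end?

2

PUSH 10 -> [10]
PUSH 1  -> [10, 1]
OVER    -> [10, 1, 10]
MOD     -> [10, 1]
SWAP    -> [1, 10]
GT      -> [0]
DUP     -> [0, 0]
PUSH 2  -> [0, 0, 2]
POP     -> [0, 0]
MUL     -> [0]
NEG     -> [0]
DUP     -> [0, 0]
GT      -> [0]
DUP     -> [0, 0]
MUL     -> [0]
PUSH 2  -> [0, 2]
SUB     -> [-2]
NEG     -> [2]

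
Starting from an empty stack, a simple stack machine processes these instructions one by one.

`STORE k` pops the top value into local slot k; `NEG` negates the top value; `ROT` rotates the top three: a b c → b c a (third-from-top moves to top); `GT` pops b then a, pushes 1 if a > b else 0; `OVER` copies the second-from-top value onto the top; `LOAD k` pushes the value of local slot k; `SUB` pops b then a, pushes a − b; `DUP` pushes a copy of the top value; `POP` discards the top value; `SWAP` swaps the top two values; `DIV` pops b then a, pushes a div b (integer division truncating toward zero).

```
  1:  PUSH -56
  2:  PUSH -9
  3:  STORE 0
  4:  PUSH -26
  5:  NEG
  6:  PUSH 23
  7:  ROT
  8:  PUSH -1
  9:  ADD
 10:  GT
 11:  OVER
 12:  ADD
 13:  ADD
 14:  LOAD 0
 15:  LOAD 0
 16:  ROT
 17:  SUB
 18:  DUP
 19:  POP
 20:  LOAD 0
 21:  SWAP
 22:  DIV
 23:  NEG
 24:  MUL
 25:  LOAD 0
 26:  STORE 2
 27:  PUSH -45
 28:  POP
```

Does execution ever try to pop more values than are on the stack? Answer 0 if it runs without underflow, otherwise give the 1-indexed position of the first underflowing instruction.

PUSH -56  -56
PUSH -9   -56 -9
STORE 0   -56
PUSH -26  -56 -26
NEG       -56 26
PUSH 23   -56 26 23
ROT       26 23 -56
PUSH -1   26 23 -56 -1
ADD       26 23 -57
GT        26 1
OVER      26 1 26
ADD       26 27
ADD       53
LOAD 0    53 -9
LOAD 0    53 -9 -9
ROT       -9 -9 53
SUB       -9 -62
DUP       -9 -62 -62
POP       -9 -62
LOAD 0    -9 -62 -9
SWAP      -9 -9 -62
DIV       -9 0
NEG       -9 0
MUL       0
LOAD 0    0 -9
STORE 2   0
PUSH -45  0 -45
POP       0

0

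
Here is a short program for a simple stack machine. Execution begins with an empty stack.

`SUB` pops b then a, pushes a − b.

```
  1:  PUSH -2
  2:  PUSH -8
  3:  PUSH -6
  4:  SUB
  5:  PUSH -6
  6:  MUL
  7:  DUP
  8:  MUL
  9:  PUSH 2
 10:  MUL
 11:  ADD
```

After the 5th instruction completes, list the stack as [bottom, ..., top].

[-2, -2, -6]

PUSH -2 → -2
PUSH -8 → -2 -8
PUSH -6 → -2 -8 -6
SUB     → -2 -2
PUSH -6 → -2 -2 -6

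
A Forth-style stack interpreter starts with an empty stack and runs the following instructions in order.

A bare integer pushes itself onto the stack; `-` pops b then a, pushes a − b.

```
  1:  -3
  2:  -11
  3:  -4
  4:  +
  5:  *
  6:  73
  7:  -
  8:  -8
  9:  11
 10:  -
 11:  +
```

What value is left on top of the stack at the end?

-3   -3
-11  -3 -11
-4   -3 -11 -4
+    -3 -15
*    45
73   45 73
-    -28
-8   -28 -8
11   -28 -8 11
-    -28 -19
+    -47

-47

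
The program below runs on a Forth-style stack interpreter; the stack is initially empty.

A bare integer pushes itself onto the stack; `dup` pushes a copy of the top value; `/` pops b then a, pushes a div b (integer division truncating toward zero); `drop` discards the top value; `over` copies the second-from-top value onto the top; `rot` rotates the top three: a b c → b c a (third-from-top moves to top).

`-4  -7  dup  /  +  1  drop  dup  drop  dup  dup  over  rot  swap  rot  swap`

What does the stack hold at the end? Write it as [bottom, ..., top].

-4   -> [-4]
-7   -> [-4, -7]
dup  -> [-4, -7, -7]
/    -> [-4, 1]
+    -> [-3]
1    -> [-3, 1]
drop -> [-3]
dup  -> [-3, -3]
drop -> [-3]
dup  -> [-3, -3]
dup  -> [-3, -3, -3]
over -> [-3, -3, -3, -3]
rot  -> [-3, -3, -3, -3]
swap -> [-3, -3, -3, -3]
rot  -> [-3, -3, -3, -3]
swap -> [-3, -3, -3, -3]

[-3, -3, -3, -3]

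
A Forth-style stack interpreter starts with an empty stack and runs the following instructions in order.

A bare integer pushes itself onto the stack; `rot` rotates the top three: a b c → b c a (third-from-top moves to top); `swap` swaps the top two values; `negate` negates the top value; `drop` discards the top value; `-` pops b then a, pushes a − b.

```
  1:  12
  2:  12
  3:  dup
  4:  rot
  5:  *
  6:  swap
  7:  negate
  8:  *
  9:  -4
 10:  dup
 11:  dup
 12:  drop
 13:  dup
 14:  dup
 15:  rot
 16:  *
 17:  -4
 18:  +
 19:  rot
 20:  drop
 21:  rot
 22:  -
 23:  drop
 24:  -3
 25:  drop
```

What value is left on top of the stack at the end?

-4

12     → 12
12     → 12 12
dup    → 12 12 12
rot    → 12 12 12
*      → 12 144
swap   → 144 12
negate → 144 -12
*      → -1728
-4     → -1728 -4
dup    → -1728 -4 -4
dup    → -1728 -4 -4 -4
drop   → -1728 -4 -4
dup    → -1728 -4 -4 -4
dup    → -1728 -4 -4 -4 -4
rot    → -1728 -4 -4 -4 -4
*      → -1728 -4 -4 16
-4     → -1728 -4 -4 16 -4
+      → -1728 -4 -4 12
rot    → -1728 -4 12 -4
drop   → -1728 -4 12
rot    → -4 12 -1728
-      → -4 1740
drop   → -4
-3     → -4 -3
drop   → -4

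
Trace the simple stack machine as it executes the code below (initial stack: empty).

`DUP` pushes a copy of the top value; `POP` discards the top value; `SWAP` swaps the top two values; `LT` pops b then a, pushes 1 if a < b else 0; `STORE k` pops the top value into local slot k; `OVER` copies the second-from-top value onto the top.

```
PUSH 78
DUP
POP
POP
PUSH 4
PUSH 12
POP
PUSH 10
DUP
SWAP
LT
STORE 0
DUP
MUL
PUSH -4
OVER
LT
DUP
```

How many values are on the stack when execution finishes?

3

PUSH 78 → 78
DUP     → 78 78
POP     → 78
POP     → (empty)
PUSH 4  → 4
PUSH 12 → 4 12
POP     → 4
PUSH 10 → 4 10
DUP     → 4 10 10
SWAP    → 4 10 10
LT      → 4 0
STORE 0 → 4
DUP     → 4 4
MUL     → 16
PUSH -4 → 16 -4
OVER    → 16 -4 16
LT      → 16 1
DUP     → 16 1 1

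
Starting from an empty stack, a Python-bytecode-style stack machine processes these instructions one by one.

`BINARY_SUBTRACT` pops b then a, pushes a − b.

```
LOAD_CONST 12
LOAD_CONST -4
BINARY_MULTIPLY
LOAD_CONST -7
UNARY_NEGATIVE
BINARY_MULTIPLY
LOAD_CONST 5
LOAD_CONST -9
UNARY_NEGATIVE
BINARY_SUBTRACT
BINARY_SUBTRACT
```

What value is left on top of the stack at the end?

-332

LOAD_CONST 12   → 12
LOAD_CONST -4   → 12 -4
BINARY_MULTIPLY → -48
LOAD_CONST -7   → -48 -7
UNARY_NEGATIVE  → -48 7
BINARY_MULTIPLY → -336
LOAD_CONST 5    → -336 5
LOAD_CONST -9   → -336 5 -9
UNARY_NEGATIVE  → -336 5 9
BINARY_SUBTRACT → -336 -4
BINARY_SUBTRACT → -332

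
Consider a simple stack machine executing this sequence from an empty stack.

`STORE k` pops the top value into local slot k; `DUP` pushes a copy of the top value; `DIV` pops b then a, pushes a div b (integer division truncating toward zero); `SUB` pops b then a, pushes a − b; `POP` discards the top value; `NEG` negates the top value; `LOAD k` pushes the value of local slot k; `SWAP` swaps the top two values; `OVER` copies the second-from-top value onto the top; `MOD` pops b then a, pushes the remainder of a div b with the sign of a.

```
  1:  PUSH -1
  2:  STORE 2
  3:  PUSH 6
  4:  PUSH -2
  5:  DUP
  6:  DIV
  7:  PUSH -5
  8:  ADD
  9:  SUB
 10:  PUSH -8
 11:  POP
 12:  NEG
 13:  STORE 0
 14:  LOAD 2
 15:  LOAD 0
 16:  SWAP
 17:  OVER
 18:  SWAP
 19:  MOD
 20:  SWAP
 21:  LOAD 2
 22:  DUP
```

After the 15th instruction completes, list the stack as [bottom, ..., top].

PUSH -1 → -1
STORE 2 → (empty)
PUSH 6  → 6
PUSH -2 → 6 -2
DUP     → 6 -2 -2
DIV     → 6 1
PUSH -5 → 6 1 -5
ADD     → 6 -4
SUB     → 10
PUSH -8 → 10 -8
POP     → 10
NEG     → -10
STORE 0 → (empty)
LOAD 2  → -1
LOAD 0  → -1 -10

[-1, -10]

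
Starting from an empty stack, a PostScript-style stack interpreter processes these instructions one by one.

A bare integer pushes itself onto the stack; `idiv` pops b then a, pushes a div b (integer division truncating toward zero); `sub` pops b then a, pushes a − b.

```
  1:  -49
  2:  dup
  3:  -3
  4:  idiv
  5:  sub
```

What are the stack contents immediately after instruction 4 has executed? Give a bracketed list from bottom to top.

[-49, 16]

-49  → [-49]
dup  → [-49, -49]
-3   → [-49, -49, -3]
idiv → [-49, 16]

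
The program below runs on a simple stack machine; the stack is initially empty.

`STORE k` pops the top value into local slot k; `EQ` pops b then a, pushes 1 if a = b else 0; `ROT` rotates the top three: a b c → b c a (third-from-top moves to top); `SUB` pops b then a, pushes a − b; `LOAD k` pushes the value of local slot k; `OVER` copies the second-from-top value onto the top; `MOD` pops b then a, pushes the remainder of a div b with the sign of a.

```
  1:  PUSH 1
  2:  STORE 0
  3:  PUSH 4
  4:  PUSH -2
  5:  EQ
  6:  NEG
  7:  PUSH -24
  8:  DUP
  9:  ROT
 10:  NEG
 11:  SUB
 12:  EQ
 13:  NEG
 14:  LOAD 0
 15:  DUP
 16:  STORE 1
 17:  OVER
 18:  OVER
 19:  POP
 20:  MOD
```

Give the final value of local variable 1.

PUSH 1   : [1]
STORE 0  : []
PUSH 4   : [4]
PUSH -2  : [4, -2]
EQ       : [0]
NEG      : [0]
PUSH -24 : [0, -24]
DUP      : [0, -24, -24]
ROT      : [-24, -24, 0]
NEG      : [-24, -24, 0]
SUB      : [-24, -24]
EQ       : [1]
NEG      : [-1]
LOAD 0   : [-1, 1]
DUP      : [-1, 1, 1]
STORE 1  : [-1, 1]
OVER     : [-1, 1, -1]
OVER     : [-1, 1, -1, 1]
POP      : [-1, 1, -1]
MOD      : [-1, 0]

1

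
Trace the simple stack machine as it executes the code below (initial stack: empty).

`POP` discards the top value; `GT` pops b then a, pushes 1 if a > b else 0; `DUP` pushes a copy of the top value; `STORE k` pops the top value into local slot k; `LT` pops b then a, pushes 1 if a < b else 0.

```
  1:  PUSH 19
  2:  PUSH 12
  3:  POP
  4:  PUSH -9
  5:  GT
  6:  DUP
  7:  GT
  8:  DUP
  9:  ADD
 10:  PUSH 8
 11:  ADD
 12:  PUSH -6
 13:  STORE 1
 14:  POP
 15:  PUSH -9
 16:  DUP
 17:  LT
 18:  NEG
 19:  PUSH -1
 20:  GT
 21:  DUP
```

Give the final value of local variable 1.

-6

PUSH 19  19
PUSH 12  19 12
POP      19
PUSH -9  19 -9
GT       1
DUP      1 1
GT       0
DUP      0 0
ADD      0
PUSH 8   0 8
ADD      8
PUSH -6  8 -6
STORE 1  8
POP      (empty)
PUSH -9  -9
DUP      -9 -9
LT       0
NEG      0
PUSH -1  0 -1
GT       1
DUP      1 1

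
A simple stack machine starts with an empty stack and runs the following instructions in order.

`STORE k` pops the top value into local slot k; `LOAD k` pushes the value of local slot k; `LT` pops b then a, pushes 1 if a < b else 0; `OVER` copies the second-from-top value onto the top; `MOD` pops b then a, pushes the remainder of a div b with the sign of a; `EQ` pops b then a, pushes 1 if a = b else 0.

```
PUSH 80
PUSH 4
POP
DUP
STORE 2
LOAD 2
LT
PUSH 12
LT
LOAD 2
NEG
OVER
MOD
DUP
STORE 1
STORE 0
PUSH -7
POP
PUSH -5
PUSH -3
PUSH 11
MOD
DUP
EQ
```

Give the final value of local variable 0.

0

PUSH 80  [80]
PUSH 4   [80, 4]
POP      [80]
DUP      [80, 80]
STORE 2  [80]
LOAD 2   [80, 80]
LT       [0]
PUSH 12  [0, 12]
LT       [1]
LOAD 2   [1, 80]
NEG      [1, -80]
OVER     [1, -80, 1]
MOD      [1, 0]
DUP      [1, 0, 0]
STORE 1  [1, 0]
STORE 0  [1]
PUSH -7  [1, -7]
POP      [1]
PUSH -5  [1, -5]
PUSH -3  [1, -5, -3]
PUSH 11  [1, -5, -3, 11]
MOD      [1, -5, -3]
DUP      [1, -5, -3, -3]
EQ       [1, -5, 1]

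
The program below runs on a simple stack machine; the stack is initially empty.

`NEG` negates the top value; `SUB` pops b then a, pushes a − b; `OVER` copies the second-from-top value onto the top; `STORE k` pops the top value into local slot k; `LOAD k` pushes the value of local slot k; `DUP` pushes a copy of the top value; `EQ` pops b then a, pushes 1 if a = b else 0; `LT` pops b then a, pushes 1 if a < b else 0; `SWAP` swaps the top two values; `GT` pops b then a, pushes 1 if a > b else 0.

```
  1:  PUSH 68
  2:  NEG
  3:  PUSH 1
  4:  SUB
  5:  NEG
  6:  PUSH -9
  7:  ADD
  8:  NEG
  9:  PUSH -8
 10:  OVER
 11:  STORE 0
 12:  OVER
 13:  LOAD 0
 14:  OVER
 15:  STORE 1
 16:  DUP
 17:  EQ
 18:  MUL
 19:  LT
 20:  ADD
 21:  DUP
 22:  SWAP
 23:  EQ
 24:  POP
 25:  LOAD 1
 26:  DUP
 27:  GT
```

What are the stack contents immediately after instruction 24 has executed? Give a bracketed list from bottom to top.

PUSH 68 : [68]
NEG     : [-68]
PUSH 1  : [-68, 1]
SUB     : [-69]
NEG     : [69]
PUSH -9 : [69, -9]
ADD     : [60]
NEG     : [-60]
PUSH -8 : [-60, -8]
OVER    : [-60, -8, -60]
STORE 0 : [-60, -8]
OVER    : [-60, -8, -60]
LOAD 0  : [-60, -8, -60, -60]
OVER    : [-60, -8, -60, -60, -60]
STORE 1 : [-60, -8, -60, -60]
DUP     : [-60, -8, -60, -60, -60]
EQ      : [-60, -8, -60, 1]
MUL     : [-60, -8, -60]
LT      : [-60, 0]
ADD     : [-60]
DUP     : [-60, -60]
SWAP    : [-60, -60]
EQ      : [1]
POP     : []

[]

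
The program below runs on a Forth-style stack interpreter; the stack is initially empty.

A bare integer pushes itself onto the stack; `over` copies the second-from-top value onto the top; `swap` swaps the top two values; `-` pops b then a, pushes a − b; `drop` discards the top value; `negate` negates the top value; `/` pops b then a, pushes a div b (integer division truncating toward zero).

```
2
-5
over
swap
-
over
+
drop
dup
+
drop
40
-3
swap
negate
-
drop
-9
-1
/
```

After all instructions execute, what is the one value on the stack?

9

2      -> 2
-5     -> 2 -5
over   -> 2 -5 2
swap   -> 2 2 -5
-      -> 2 7
over   -> 2 7 2
+      -> 2 9
drop   -> 2
dup    -> 2 2
+      -> 4
drop   -> (empty)
40     -> 40
-3     -> 40 -3
swap   -> -3 40
negate -> -3 -40
-      -> 37
drop   -> (empty)
-9     -> -9
-1     -> -9 -1
/      -> 9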